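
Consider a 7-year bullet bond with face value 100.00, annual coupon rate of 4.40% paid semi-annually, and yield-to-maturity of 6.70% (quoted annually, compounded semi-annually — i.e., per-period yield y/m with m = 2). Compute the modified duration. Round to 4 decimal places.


Coupon per period c = face * coupon_rate / m = 2.200000
Periods per year m = 2; per-period yield y/m = 0.033500
Number of cashflows N = 14
Cashflows (t years, CF_t, discount factor 1/(1+y/m)^(m*t), PV):
  t = 0.5000: CF_t = 2.200000, DF = 0.967586, PV = 2.128689
  t = 1.0000: CF_t = 2.200000, DF = 0.936222, PV = 2.059689
  t = 1.5000: CF_t = 2.200000, DF = 0.905876, PV = 1.992926
  t = 2.0000: CF_t = 2.200000, DF = 0.876512, PV = 1.928327
  t = 2.5000: CF_t = 2.200000, DF = 0.848101, PV = 1.865822
  t = 3.0000: CF_t = 2.200000, DF = 0.820611, PV = 1.805343
  t = 3.5000: CF_t = 2.200000, DF = 0.794011, PV = 1.746825
  t = 4.0000: CF_t = 2.200000, DF = 0.768274, PV = 1.690203
  t = 4.5000: CF_t = 2.200000, DF = 0.743371, PV = 1.635416
  t = 5.0000: CF_t = 2.200000, DF = 0.719275, PV = 1.582406
  t = 5.5000: CF_t = 2.200000, DF = 0.695961, PV = 1.531114
  t = 6.0000: CF_t = 2.200000, DF = 0.673402, PV = 1.481484
  t = 6.5000: CF_t = 2.200000, DF = 0.651574, PV = 1.433463
  t = 7.0000: CF_t = 102.200000, DF = 0.630454, PV = 64.432378
Price P = sum_t PV_t = 87.314086
First compute Macaulay numerator sum_t t * PV_t:
  t * PV_t at t = 0.5000: 1.064344
  t * PV_t at t = 1.0000: 2.059689
  t * PV_t at t = 1.5000: 2.989389
  t * PV_t at t = 2.0000: 3.856655
  t * PV_t at t = 2.5000: 4.664556
  t * PV_t at t = 3.0000: 5.416030
  t * PV_t at t = 3.5000: 6.113886
  t * PV_t at t = 4.0000: 6.760811
  t * PV_t at t = 4.5000: 7.359374
  t * PV_t at t = 5.0000: 7.912029
  t * PV_t at t = 5.5000: 8.421124
  t * PV_t at t = 6.0000: 8.888903
  t * PV_t at t = 6.5000: 9.317508
  t * PV_t at t = 7.0000: 451.026648
Macaulay duration D = 525.850948 / 87.314086 = 6.022521
Modified duration = D / (1 + y/m) = 6.022521 / (1 + 0.033500) = 5.827307

Answer: Modified duration = 5.8273


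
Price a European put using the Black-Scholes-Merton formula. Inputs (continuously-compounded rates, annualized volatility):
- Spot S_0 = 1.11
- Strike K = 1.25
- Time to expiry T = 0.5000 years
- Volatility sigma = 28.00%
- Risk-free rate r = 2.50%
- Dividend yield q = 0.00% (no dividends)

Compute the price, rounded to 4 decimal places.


d1 = (ln(S/K) + (r - q + 0.5*sigma^2) * T) / (sigma * sqrt(T)) = -0.43781797
d2 = d1 - sigma * sqrt(T) = -0.63580787
exp(-rT) = 0.98757780; exp(-qT) = 1.00000000
P = K * exp(-rT) * N(-d2) - S_0 * exp(-qT) * N(-d1)
N(-d1) = 0.66924088; N(-d2) = 0.73754917
P = 1.2500 * 0.98757780 * 0.73754917 - 1.1100 * 1.00000000 * 0.66924088 = 0.1676

Answer: Price = 0.1676


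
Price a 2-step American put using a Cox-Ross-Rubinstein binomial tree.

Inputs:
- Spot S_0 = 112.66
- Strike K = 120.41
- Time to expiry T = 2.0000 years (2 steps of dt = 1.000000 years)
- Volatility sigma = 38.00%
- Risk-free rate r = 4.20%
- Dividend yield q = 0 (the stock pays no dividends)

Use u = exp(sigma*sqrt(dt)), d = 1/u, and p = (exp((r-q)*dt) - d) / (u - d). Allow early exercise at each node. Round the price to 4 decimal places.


dt = T/N = 1.000000
u = exp(sigma*sqrt(dt)) = 1.462285; d = 1/u = 0.683861
p = (exp((r-q)*dt) - d) / (u - d) = 0.461231
Discount per step: exp(-r*dt) = 0.958870
Stock lattice S(k, i) with i counting down-moves:
  k=0: S(0,0) = 112.6600
  k=1: S(1,0) = 164.7410; S(1,1) = 77.0438
  k=2: S(2,0) = 240.8982; S(2,1) = 112.6600; S(2,2) = 52.6873
Terminal payoffs V(N, i) = max(K - S_T, 0):
  V(2,0) = 0.000000; V(2,1) = 7.750000; V(2,2) = 67.722700
Backward induction: V(k, i) = exp(-r*dt) * [p * V(k+1, i) + (1-p) * V(k+1, i+1)]; then take max(V_cont, immediate exercise) for American.
  V(1,0) = exp(-r*dt) * [p*0.000000 + (1-p)*7.750000] = 4.003721; exercise = 0.000000; V(1,0) = max -> 4.003721
  V(1,1) = exp(-r*dt) * [p*7.750000 + (1-p)*67.722700] = 38.413684; exercise = 43.366174; V(1,1) = max -> 43.366174
  V(0,0) = exp(-r*dt) * [p*4.003721 + (1-p)*43.366174] = 24.174048; exercise = 7.750000; V(0,0) = max -> 24.174048

Answer: Price = V(0,0) = 24.1740


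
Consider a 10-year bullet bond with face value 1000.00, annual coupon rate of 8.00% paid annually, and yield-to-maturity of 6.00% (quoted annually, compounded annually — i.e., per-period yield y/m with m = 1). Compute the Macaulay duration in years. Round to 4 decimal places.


Coupon per period c = face * coupon_rate / m = 80.000000
Periods per year m = 1; per-period yield y/m = 0.060000
Number of cashflows N = 10
Cashflows (t years, CF_t, discount factor 1/(1+y/m)^(m*t), PV):
  t = 1.0000: CF_t = 80.000000, DF = 0.943396, PV = 75.471698
  t = 2.0000: CF_t = 80.000000, DF = 0.889996, PV = 71.199715
  t = 3.0000: CF_t = 80.000000, DF = 0.839619, PV = 67.169543
  t = 4.0000: CF_t = 80.000000, DF = 0.792094, PV = 63.367493
  t = 5.0000: CF_t = 80.000000, DF = 0.747258, PV = 59.780654
  t = 6.0000: CF_t = 80.000000, DF = 0.704961, PV = 56.396843
  t = 7.0000: CF_t = 80.000000, DF = 0.665057, PV = 53.204569
  t = 8.0000: CF_t = 80.000000, DF = 0.627412, PV = 50.192990
  t = 9.0000: CF_t = 80.000000, DF = 0.591898, PV = 47.351877
  t = 10.0000: CF_t = 1080.000000, DF = 0.558395, PV = 603.066359
Price P = sum_t PV_t = 1147.201741
Macaulay numerator sum_t t * PV_t:
  t * PV_t at t = 1.0000: 75.471698
  t * PV_t at t = 2.0000: 142.399430
  t * PV_t at t = 3.0000: 201.508628
  t * PV_t at t = 4.0000: 253.469972
  t * PV_t at t = 5.0000: 298.903269
  t * PV_t at t = 6.0000: 338.381059
  t * PV_t at t = 7.0000: 372.431984
  t * PV_t at t = 8.0000: 401.543918
  t * PV_t at t = 9.0000: 426.166894
  t * PV_t at t = 10.0000: 6030.663591
Macaulay duration D = (sum_t t * PV_t) / P = 8540.940443 / 1147.201741 = 7.445020

Answer: Macaulay duration = 7.4450 years


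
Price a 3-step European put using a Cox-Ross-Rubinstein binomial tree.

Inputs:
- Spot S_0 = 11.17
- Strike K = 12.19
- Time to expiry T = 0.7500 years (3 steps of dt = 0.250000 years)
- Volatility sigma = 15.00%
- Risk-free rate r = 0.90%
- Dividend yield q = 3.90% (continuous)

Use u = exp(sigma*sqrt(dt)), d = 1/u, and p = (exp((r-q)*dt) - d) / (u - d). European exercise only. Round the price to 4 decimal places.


Answer: Price = V(0,0) = 1.4035

Derivation:
dt = T/N = 0.250000
u = exp(sigma*sqrt(dt)) = 1.077884; d = 1/u = 0.927743
p = (exp((r-q)*dt) - d) / (u - d) = 0.431492
Discount per step: exp(-r*dt) = 0.997753
Stock lattice S(k, i) with i counting down-moves:
  k=0: S(0,0) = 11.1700
  k=1: S(1,0) = 12.0400; S(1,1) = 10.3629
  k=2: S(2,0) = 12.9777; S(2,1) = 11.1700; S(2,2) = 9.6141
  k=3: S(3,0) = 13.9884; S(3,1) = 12.0400; S(3,2) = 10.3629; S(3,3) = 8.9194
Terminal payoffs V(N, i) = max(K - S_T, 0):
  V(3,0) = 0.000000; V(3,1) = 0.150034; V(3,2) = 1.827105; V(3,3) = 3.270574
Backward induction: V(k, i) = exp(-r*dt) * [p * V(k+1, i) + (1-p) * V(k+1, i+1)].
  V(2,0) = exp(-r*dt) * [p*0.000000 + (1-p)*0.150034] = 0.085104
  V(2,1) = exp(-r*dt) * [p*0.150034 + (1-p)*1.827105] = 1.100982
  V(2,2) = exp(-r*dt) * [p*1.827105 + (1-p)*3.270574] = 2.641777
  V(1,0) = exp(-r*dt) * [p*0.085104 + (1-p)*1.100982] = 0.661149
  V(1,1) = exp(-r*dt) * [p*1.100982 + (1-p)*2.641777] = 1.972492
  V(0,0) = exp(-r*dt) * [p*0.661149 + (1-p)*1.972492] = 1.403496


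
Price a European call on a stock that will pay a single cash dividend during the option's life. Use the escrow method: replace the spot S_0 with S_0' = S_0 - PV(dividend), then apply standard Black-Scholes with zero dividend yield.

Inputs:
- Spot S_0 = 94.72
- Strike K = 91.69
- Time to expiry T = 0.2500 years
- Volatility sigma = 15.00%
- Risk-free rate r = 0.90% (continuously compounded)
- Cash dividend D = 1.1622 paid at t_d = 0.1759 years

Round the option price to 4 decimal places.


Answer: Price = 3.9284

Derivation:
PV(D) = D * exp(-r * t_d) = 1.1622 * 0.99841815 = 1.16036158
S_0' = S_0 - PV(D) = 94.7200 - 1.16036158 = 93.55963842
d1 = (ln(S_0'/K) + (r + sigma^2/2)*T) / (sigma*sqrt(T)) = 0.33664340
d2 = d1 - sigma*sqrt(T) = 0.26164340
exp(-rT) = 0.99775253
N(d1) = 0.63180713; N(d2) = 0.60320181
C = S_0' * N(d1) - K * exp(-rT) * N(d2) = 93.55963842 * 0.63180713 - 91.6900 * 0.99775253 * 0.60320181 = 3.9284


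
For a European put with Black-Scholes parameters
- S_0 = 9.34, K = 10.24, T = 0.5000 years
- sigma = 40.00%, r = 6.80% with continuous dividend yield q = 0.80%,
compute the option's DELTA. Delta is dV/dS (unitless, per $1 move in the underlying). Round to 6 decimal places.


d1 = -0.0777653671; d2 = -0.3606080796
phi(d1) = 0.3977378101; exp(-qT) = 0.9960079893; exp(-rT) = 0.9665715046
N(-d1) = 0.5309926520
Delta = -exp(-qT) * N(-d1) = -0.9960079893 * 0.5309926520 = -0.528873

Answer: Delta = -0.528873


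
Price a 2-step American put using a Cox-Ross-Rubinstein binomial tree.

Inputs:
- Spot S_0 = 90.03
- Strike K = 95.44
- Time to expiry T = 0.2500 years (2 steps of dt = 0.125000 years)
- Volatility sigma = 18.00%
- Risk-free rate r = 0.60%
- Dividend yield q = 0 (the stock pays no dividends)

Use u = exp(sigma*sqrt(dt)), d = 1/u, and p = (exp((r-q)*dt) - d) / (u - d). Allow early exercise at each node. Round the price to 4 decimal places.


Answer: Price = V(0,0) = 6.9360

Derivation:
dt = T/N = 0.125000
u = exp(sigma*sqrt(dt)) = 1.065708; d = 1/u = 0.938343
p = (exp((r-q)*dt) - d) / (u - d) = 0.489986
Discount per step: exp(-r*dt) = 0.999250
Stock lattice S(k, i) with i counting down-moves:
  k=0: S(0,0) = 90.0300
  k=1: S(1,0) = 95.9457; S(1,1) = 84.4790
  k=2: S(2,0) = 102.2501; S(2,1) = 90.0300; S(2,2) = 79.2703
Terminal payoffs V(N, i) = max(K - S_T, 0):
  V(2,0) = 0.000000; V(2,1) = 5.410000; V(2,2) = 16.169684
Backward induction: V(k, i) = exp(-r*dt) * [p * V(k+1, i) + (1-p) * V(k+1, i+1)]; then take max(V_cont, immediate exercise) for American.
  V(1,0) = exp(-r*dt) * [p*0.000000 + (1-p)*5.410000] = 2.757106; exercise = 0.000000; V(1,0) = max -> 2.757106
  V(1,1) = exp(-r*dt) * [p*5.410000 + (1-p)*16.169684] = 10.889417; exercise = 10.960970; V(1,1) = max -> 10.960970
  V(0,0) = exp(-r*dt) * [p*2.757106 + (1-p)*10.960970] = 6.935985; exercise = 5.410000; V(0,0) = max -> 6.935985


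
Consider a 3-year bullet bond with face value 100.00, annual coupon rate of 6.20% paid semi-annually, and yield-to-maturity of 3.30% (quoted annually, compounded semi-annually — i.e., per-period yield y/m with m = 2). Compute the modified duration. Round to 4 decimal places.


Coupon per period c = face * coupon_rate / m = 3.100000
Periods per year m = 2; per-period yield y/m = 0.016500
Number of cashflows N = 6
Cashflows (t years, CF_t, discount factor 1/(1+y/m)^(m*t), PV):
  t = 0.5000: CF_t = 3.100000, DF = 0.983768, PV = 3.049680
  t = 1.0000: CF_t = 3.100000, DF = 0.967799, PV = 3.000177
  t = 1.5000: CF_t = 3.100000, DF = 0.952090, PV = 2.951478
  t = 2.0000: CF_t = 3.100000, DF = 0.936635, PV = 2.903569
  t = 2.5000: CF_t = 3.100000, DF = 0.921432, PV = 2.856438
  t = 3.0000: CF_t = 103.100000, DF = 0.906475, PV = 93.457545
Price P = sum_t PV_t = 108.218887
First compute Macaulay numerator sum_t t * PV_t:
  t * PV_t at t = 0.5000: 1.524840
  t * PV_t at t = 1.0000: 3.000177
  t * PV_t at t = 1.5000: 4.427217
  t * PV_t at t = 2.0000: 5.807138
  t * PV_t at t = 2.5000: 7.141095
  t * PV_t at t = 3.0000: 280.372634
Macaulay duration D = 302.273101 / 108.218887 = 2.793164
Modified duration = D / (1 + y/m) = 2.793164 / (1 + 0.016500) = 2.747825

Answer: Modified duration = 2.7478


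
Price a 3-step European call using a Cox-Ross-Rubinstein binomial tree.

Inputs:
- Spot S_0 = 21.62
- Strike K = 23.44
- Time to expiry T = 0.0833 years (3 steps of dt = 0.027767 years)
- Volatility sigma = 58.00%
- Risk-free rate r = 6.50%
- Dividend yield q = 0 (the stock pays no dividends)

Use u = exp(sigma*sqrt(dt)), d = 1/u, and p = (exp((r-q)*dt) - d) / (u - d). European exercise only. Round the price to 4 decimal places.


Answer: Price = V(0,0) = 0.7545

Derivation:
dt = T/N = 0.027767
u = exp(sigma*sqrt(dt)) = 1.101472; d = 1/u = 0.907876
p = (exp((r-q)*dt) - d) / (u - d) = 0.485188
Discount per step: exp(-r*dt) = 0.998197
Stock lattice S(k, i) with i counting down-moves:
  k=0: S(0,0) = 21.6200
  k=1: S(1,0) = 23.8138; S(1,1) = 19.6283
  k=2: S(2,0) = 26.2303; S(2,1) = 21.6200; S(2,2) = 17.8200
  k=3: S(3,0) = 28.8919; S(3,1) = 23.8138; S(3,2) = 19.6283; S(3,3) = 16.1784
Terminal payoffs V(N, i) = max(S_T - K, 0):
  V(3,0) = 5.451886; V(3,1) = 0.373821; V(3,2) = 0.000000; V(3,3) = 0.000000
Backward induction: V(k, i) = exp(-r*dt) * [p * V(k+1, i) + (1-p) * V(k+1, i+1)].
  V(2,0) = exp(-r*dt) * [p*5.451886 + (1-p)*0.373821] = 2.832521
  V(2,1) = exp(-r*dt) * [p*0.373821 + (1-p)*0.000000] = 0.181047
  V(2,2) = exp(-r*dt) * [p*0.000000 + (1-p)*0.000000] = 0.000000
  V(1,0) = exp(-r*dt) * [p*2.832521 + (1-p)*0.181047] = 1.464864
  V(1,1) = exp(-r*dt) * [p*0.181047 + (1-p)*0.000000] = 0.087683
  V(0,0) = exp(-r*dt) * [p*1.464864 + (1-p)*0.087683] = 0.754512


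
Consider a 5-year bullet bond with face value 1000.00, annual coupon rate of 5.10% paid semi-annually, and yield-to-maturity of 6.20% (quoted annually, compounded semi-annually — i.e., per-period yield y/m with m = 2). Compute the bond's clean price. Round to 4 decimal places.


Answer: Price = 953.3224

Derivation:
Coupon per period c = face * coupon_rate / m = 25.500000
Periods per year m = 2; per-period yield y/m = 0.031000
Number of cashflows N = 10
Cashflows (t years, CF_t, discount factor 1/(1+y/m)^(m*t), PV):
  t = 0.5000: CF_t = 25.500000, DF = 0.969932, PV = 24.733269
  t = 1.0000: CF_t = 25.500000, DF = 0.940768, PV = 23.989591
  t = 1.5000: CF_t = 25.500000, DF = 0.912481, PV = 23.268275
  t = 2.0000: CF_t = 25.500000, DF = 0.885045, PV = 22.568647
  t = 2.5000: CF_t = 25.500000, DF = 0.858434, PV = 21.890055
  t = 3.0000: CF_t = 25.500000, DF = 0.832622, PV = 21.231867
  t = 3.5000: CF_t = 25.500000, DF = 0.807587, PV = 20.593470
  t = 4.0000: CF_t = 25.500000, DF = 0.783305, PV = 19.974267
  t = 4.5000: CF_t = 25.500000, DF = 0.759752, PV = 19.373683
  t = 5.0000: CF_t = 1025.500000, DF = 0.736908, PV = 755.699286
Price P = sum_t PV_t = 953.322410


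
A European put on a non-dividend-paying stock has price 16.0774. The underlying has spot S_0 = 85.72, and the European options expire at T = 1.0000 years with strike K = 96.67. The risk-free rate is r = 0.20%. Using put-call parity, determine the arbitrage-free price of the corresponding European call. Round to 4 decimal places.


Answer: Call price = 5.3205

Derivation:
Put-call parity: C - P = S_0 * exp(-qT) - K * exp(-rT).
S_0 * exp(-qT) = 85.7200 * 1.00000000 = 85.72000000
K * exp(-rT) = 96.6700 * 0.99800200 = 96.47685321
C = P + S*exp(-qT) - K*exp(-rT)
C = 16.0774 + 85.72000000 - 96.47685321 = 5.3205


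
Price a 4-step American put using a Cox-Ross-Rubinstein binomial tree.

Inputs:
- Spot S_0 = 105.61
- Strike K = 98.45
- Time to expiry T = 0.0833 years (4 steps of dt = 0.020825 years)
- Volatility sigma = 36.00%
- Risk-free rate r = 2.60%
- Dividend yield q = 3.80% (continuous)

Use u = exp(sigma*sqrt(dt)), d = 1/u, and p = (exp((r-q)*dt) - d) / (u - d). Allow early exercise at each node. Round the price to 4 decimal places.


dt = T/N = 0.020825
u = exp(sigma*sqrt(dt)) = 1.053324; d = 1/u = 0.949375
p = (exp((r-q)*dt) - d) / (u - d) = 0.484611
Discount per step: exp(-r*dt) = 0.999459
Stock lattice S(k, i) with i counting down-moves:
  k=0: S(0,0) = 105.6100
  k=1: S(1,0) = 111.2416; S(1,1) = 100.2635
  k=2: S(2,0) = 117.1735; S(2,1) = 105.6100; S(2,2) = 95.1877
  k=3: S(3,0) = 123.4216; S(3,1) = 111.2416; S(3,2) = 100.2635; S(3,3) = 90.3689
  k=4: S(4,0) = 130.0030; S(4,1) = 117.1735; S(4,2) = 105.6100; S(4,3) = 95.1877; S(4,4) = 85.7940
Terminal payoffs V(N, i) = max(K - S_T, 0):
  V(4,0) = 0.000000; V(4,1) = 0.000000; V(4,2) = 0.000000; V(4,3) = 3.262293; V(4,4) = 12.656046
Backward induction: V(k, i) = exp(-r*dt) * [p * V(k+1, i) + (1-p) * V(k+1, i+1)]; then take max(V_cont, immediate exercise) for American.
  V(3,0) = exp(-r*dt) * [p*0.000000 + (1-p)*0.000000] = 0.000000; exercise = 0.000000; V(3,0) = max -> 0.000000
  V(3,1) = exp(-r*dt) * [p*0.000000 + (1-p)*0.000000] = 0.000000; exercise = 0.000000; V(3,1) = max -> 0.000000
  V(3,2) = exp(-r*dt) * [p*0.000000 + (1-p)*3.262293] = 1.680439; exercise = 0.000000; V(3,2) = max -> 1.680439
  V(3,3) = exp(-r*dt) * [p*3.262293 + (1-p)*12.656046] = 8.099340; exercise = 8.081146; V(3,3) = max -> 8.099340
  V(2,0) = exp(-r*dt) * [p*0.000000 + (1-p)*0.000000] = 0.000000; exercise = 0.000000; V(2,0) = max -> 0.000000
  V(2,1) = exp(-r*dt) * [p*0.000000 + (1-p)*1.680439] = 0.865610; exercise = 0.000000; V(2,1) = max -> 0.865610
  V(2,2) = exp(-r*dt) * [p*1.680439 + (1-p)*8.099340] = 4.985967; exercise = 3.262293; V(2,2) = max -> 4.985967
  V(1,0) = exp(-r*dt) * [p*0.000000 + (1-p)*0.865610] = 0.445884; exercise = 0.000000; V(1,0) = max -> 0.445884
  V(1,1) = exp(-r*dt) * [p*0.865610 + (1-p)*4.985967] = 2.987577; exercise = 0.000000; V(1,1) = max -> 2.987577
  V(0,0) = exp(-r*dt) * [p*0.445884 + (1-p)*2.987577] = 1.754893; exercise = 0.000000; V(0,0) = max -> 1.754893

Answer: Price = V(0,0) = 1.7549


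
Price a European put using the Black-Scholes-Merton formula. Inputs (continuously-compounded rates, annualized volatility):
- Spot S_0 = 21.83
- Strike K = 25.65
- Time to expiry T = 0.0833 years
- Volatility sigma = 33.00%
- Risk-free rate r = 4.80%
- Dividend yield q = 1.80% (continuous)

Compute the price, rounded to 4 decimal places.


d1 = (ln(S/K) + (r - q + 0.5*sigma^2) * T) / (sigma * sqrt(T)) = -1.61925305
d2 = d1 - sigma * sqrt(T) = -1.71449679
exp(-rT) = 0.99600958; exp(-qT) = 0.99850172
P = K * exp(-rT) * N(-d2) - S_0 * exp(-qT) * N(-d1)
N(-d1) = 0.94730359; N(-d2) = 0.95678124
P = 25.6500 * 0.99600958 * 0.95678124 - 21.8300 * 0.99850172 * 0.94730359 = 3.7949

Answer: Price = 3.7949


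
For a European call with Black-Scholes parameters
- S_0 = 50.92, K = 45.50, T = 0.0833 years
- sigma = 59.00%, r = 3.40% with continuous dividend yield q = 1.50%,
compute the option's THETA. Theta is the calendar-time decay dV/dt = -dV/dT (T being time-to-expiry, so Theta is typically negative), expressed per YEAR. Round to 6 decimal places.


Answer: Theta = -16.111174

Derivation:
d1 = 0.7553517334; d2 = 0.5850674711
phi(d1) = 0.2999268541; exp(-qT) = 0.9987512803; exp(-rT) = 0.9971718069
Theta = -S*exp(-qT)*phi(d1)*sigma/(2*sqrt(T)) - r*K*exp(-rT)*N(d2) + q*S*exp(-qT)*N(d1)
N(d1) = 0.7749810172; N(d2) = 0.7207488249; sqrt(T) = 0.2886173938
Term 1 = -50.9200 * 0.9987512803 * 0.2999268541 * 0.5900 / (2 * 0.2886173938) = -15.5905203894
Term 2 = -0.0340 * 45.5000 * 0.9971718069 * 0.7207488249 = -1.1118450012
Term 3 = 0.0150 * 50.9200 * 0.9987512803 * 0.7749810172 = 0.5911913457
Theta = -15.5905203894 + (-1.1118450012) + (0.5911913457) = -16.111174


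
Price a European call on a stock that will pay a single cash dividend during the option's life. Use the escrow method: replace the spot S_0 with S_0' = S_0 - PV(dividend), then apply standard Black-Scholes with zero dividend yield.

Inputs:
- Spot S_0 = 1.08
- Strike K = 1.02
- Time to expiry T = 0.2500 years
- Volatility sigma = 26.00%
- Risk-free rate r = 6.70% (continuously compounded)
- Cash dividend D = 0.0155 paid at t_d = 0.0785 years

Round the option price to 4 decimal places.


Answer: Price = 0.0899

Derivation:
PV(D) = D * exp(-r * t_d) = 0.0155 * 0.99475431 = 0.01541869
S_0' = S_0 - PV(D) = 1.0800 - 0.01541869 = 1.06458131
d1 = (ln(S_0'/K) + (r + sigma^2/2)*T) / (sigma*sqrt(T)) = 0.52291505
d2 = d1 - sigma*sqrt(T) = 0.39291505
exp(-rT) = 0.98338950
N(d1) = 0.69948332; N(d2) = 0.65280889
C = S_0' * N(d1) - K * exp(-rT) * N(d2) = 1.06458131 * 0.69948332 - 1.0200 * 0.98338950 * 0.65280889 = 0.0899


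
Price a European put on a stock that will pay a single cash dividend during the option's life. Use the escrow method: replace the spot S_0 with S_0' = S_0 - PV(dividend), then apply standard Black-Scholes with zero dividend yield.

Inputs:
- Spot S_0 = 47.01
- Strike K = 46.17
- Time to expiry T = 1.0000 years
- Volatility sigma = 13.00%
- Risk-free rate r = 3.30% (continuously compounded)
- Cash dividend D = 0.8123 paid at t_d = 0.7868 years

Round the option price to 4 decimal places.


Answer: Price = 1.6618

Derivation:
PV(D) = D * exp(-r * t_d) = 0.8123 * 0.97436978 = 0.79148057
S_0' = S_0 - PV(D) = 47.0100 - 0.79148057 = 46.21851943
d1 = (ln(S_0'/K) + (r + sigma^2/2)*T) / (sigma*sqrt(T)) = 0.32692565
d2 = d1 - sigma*sqrt(T) = 0.19692565
exp(-rT) = 0.96753856
N(-d1) = 0.37186206; N(-d2) = 0.42194286
P = K * exp(-rT) * N(-d2) - S_0' * N(-d1) = 46.1700 * 0.96753856 * 0.42194286 - 46.21851943 * 0.37186206 = 1.6618


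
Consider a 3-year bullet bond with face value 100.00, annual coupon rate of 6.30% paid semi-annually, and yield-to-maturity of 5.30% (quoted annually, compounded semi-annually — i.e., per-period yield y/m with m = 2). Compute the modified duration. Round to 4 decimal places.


Coupon per period c = face * coupon_rate / m = 3.150000
Periods per year m = 2; per-period yield y/m = 0.026500
Number of cashflows N = 6
Cashflows (t years, CF_t, discount factor 1/(1+y/m)^(m*t), PV):
  t = 0.5000: CF_t = 3.150000, DF = 0.974184, PV = 3.068680
  t = 1.0000: CF_t = 3.150000, DF = 0.949035, PV = 2.989459
  t = 1.5000: CF_t = 3.150000, DF = 0.924535, PV = 2.912284
  t = 2.0000: CF_t = 3.150000, DF = 0.900667, PV = 2.837101
  t = 2.5000: CF_t = 3.150000, DF = 0.877415, PV = 2.763858
  t = 3.0000: CF_t = 103.150000, DF = 0.854764, PV = 88.168918
Price P = sum_t PV_t = 102.740300
First compute Macaulay numerator sum_t t * PV_t:
  t * PV_t at t = 0.5000: 1.534340
  t * PV_t at t = 1.0000: 2.989459
  t * PV_t at t = 1.5000: 4.368426
  t * PV_t at t = 2.0000: 5.674201
  t * PV_t at t = 2.5000: 6.909646
  t * PV_t at t = 3.0000: 264.506753
Macaulay duration D = 285.982825 / 102.740300 = 2.783551
Modified duration = D / (1 + y/m) = 2.783551 / (1 + 0.026500) = 2.711691

Answer: Modified duration = 2.7117


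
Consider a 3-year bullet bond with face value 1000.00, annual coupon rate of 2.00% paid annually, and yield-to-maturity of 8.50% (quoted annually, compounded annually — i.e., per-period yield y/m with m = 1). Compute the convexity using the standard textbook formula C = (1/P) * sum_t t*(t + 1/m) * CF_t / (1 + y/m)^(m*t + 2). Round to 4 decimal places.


Answer: Convexity = 9.9019

Derivation:
Coupon per period c = face * coupon_rate / m = 20.000000
Periods per year m = 1; per-period yield y/m = 0.085000
Number of cashflows N = 3
Cashflows (t years, CF_t, discount factor 1/(1+y/m)^(m*t), PV):
  t = 1.0000: CF_t = 20.000000, DF = 0.921659, PV = 18.433180
  t = 2.0000: CF_t = 20.000000, DF = 0.849455, PV = 16.989106
  t = 3.0000: CF_t = 1020.000000, DF = 0.782908, PV = 798.566260
Price P = sum_t PV_t = 833.988546
Convexity numerator sum_t t*(t + 1/m) * CF_t / (1+y/m)^(m*t + 2):
  t = 1.0000: term = 31.316324
  t = 2.0000: term = 86.588914
  t = 3.0000: term = 8140.155981
Convexity = (1/P) * sum = 8258.061219 / 833.988546 = 9.901888


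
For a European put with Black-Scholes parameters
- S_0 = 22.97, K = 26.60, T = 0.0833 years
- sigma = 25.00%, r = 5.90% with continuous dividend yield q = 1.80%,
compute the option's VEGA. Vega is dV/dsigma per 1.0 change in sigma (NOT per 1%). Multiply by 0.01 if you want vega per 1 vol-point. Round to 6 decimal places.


Answer: Vega = 0.394464

Derivation:
d1 = -1.9500387310; d2 = -2.0221930795
phi(d1) = 0.0595902053; exp(-qT) = 0.9985017235; exp(-rT) = 0.9950973574
Vega = S * exp(-qT) * phi(d1) * sqrt(T) = 22.9700 * 0.9985017235 * 0.0595902053 * 0.2886173938 = 0.394464


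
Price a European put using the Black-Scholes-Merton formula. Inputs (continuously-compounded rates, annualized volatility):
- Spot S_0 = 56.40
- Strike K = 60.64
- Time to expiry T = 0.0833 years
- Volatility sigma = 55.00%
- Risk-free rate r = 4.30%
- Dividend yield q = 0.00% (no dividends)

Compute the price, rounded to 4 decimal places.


Answer: Price = 6.0487

Derivation:
d1 = (ln(S/K) + (r - q + 0.5*sigma^2) * T) / (sigma * sqrt(T)) = -0.35469769
d2 = d1 - sigma * sqrt(T) = -0.51343726
exp(-rT) = 0.99642451; exp(-qT) = 1.00000000
P = K * exp(-rT) * N(-d2) - S_0 * exp(-qT) * N(-d1)
N(-d1) = 0.63859196; N(-d2) = 0.69617726
P = 60.6400 * 0.99642451 * 0.69617726 - 56.4000 * 1.00000000 * 0.63859196 = 6.0487


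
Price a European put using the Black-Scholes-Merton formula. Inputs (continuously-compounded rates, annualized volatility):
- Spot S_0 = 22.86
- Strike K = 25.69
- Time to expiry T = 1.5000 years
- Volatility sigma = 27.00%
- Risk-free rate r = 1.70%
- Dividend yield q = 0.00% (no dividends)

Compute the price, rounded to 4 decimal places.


d1 = (ln(S/K) + (r - q + 0.5*sigma^2) * T) / (sigma * sqrt(T)) = -0.11049362
d2 = d1 - sigma * sqrt(T) = -0.44117473
exp(-rT) = 0.97482238; exp(-qT) = 1.00000000
P = K * exp(-rT) * N(-d2) - S_0 * exp(-qT) * N(-d1)
N(-d1) = 0.54399104; N(-d2) = 0.67045675
P = 25.6900 * 0.97482238 * 0.67045675 - 22.8600 * 1.00000000 * 0.54399104 = 4.3547

Answer: Price = 4.3547


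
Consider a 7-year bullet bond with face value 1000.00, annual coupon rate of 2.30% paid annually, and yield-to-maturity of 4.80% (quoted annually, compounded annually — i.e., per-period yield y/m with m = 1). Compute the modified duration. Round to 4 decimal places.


Coupon per period c = face * coupon_rate / m = 23.000000
Periods per year m = 1; per-period yield y/m = 0.048000
Number of cashflows N = 7
Cashflows (t years, CF_t, discount factor 1/(1+y/m)^(m*t), PV):
  t = 1.0000: CF_t = 23.000000, DF = 0.954198, PV = 21.946565
  t = 2.0000: CF_t = 23.000000, DF = 0.910495, PV = 20.941379
  t = 3.0000: CF_t = 23.000000, DF = 0.868793, PV = 19.982232
  t = 4.0000: CF_t = 23.000000, DF = 0.829001, PV = 19.067015
  t = 5.0000: CF_t = 23.000000, DF = 0.791031, PV = 18.193716
  t = 6.0000: CF_t = 23.000000, DF = 0.754801, PV = 17.360416
  t = 7.0000: CF_t = 1023.000000, DF = 0.720230, PV = 736.794975
Price P = sum_t PV_t = 854.286298
First compute Macaulay numerator sum_t t * PV_t:
  t * PV_t at t = 1.0000: 21.946565
  t * PV_t at t = 2.0000: 41.882757
  t * PV_t at t = 3.0000: 59.946695
  t * PV_t at t = 4.0000: 76.268060
  t * PV_t at t = 5.0000: 90.968582
  t * PV_t at t = 6.0000: 104.162499
  t * PV_t at t = 7.0000: 5157.564824
Macaulay duration D = 5552.739982 / 854.286298 = 6.499858
Modified duration = D / (1 + y/m) = 6.499858 / (1 + 0.048000) = 6.202155

Answer: Modified duration = 6.2022


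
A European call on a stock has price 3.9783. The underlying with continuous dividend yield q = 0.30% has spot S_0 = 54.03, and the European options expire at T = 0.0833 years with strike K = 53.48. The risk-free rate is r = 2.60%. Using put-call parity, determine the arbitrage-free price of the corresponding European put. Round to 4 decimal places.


Put-call parity: C - P = S_0 * exp(-qT) - K * exp(-rT).
S_0 * exp(-qT) = 54.0300 * 0.99975013 = 54.01649959
K * exp(-rT) = 53.4800 * 0.99783654 = 53.36429835
P = C - S*exp(-qT) + K*exp(-rT)
P = 3.9783 - 54.01649959 + 53.36429835 = 3.3261

Answer: Put price = 3.3261


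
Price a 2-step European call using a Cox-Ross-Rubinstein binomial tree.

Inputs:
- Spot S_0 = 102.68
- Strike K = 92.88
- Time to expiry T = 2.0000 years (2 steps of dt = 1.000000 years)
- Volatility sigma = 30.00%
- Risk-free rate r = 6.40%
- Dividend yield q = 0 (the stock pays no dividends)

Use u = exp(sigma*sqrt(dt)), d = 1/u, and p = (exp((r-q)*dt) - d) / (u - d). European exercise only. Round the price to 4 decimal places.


dt = T/N = 1.000000
u = exp(sigma*sqrt(dt)) = 1.349859; d = 1/u = 0.740818
p = (exp((r-q)*dt) - d) / (u - d) = 0.534076
Discount per step: exp(-r*dt) = 0.938005
Stock lattice S(k, i) with i counting down-moves:
  k=0: S(0,0) = 102.6800
  k=1: S(1,0) = 138.6035; S(1,1) = 76.0672
  k=2: S(2,0) = 187.0952; S(2,1) = 102.6800; S(2,2) = 56.3520
Terminal payoffs V(N, i) = max(S_T - K, 0):
  V(2,0) = 94.215158; V(2,1) = 9.800000; V(2,2) = 0.000000
Backward induction: V(k, i) = exp(-r*dt) * [p * V(k+1, i) + (1-p) * V(k+1, i+1)].
  V(1,0) = exp(-r*dt) * [p*94.215158 + (1-p)*9.800000] = 51.481598
  V(1,1) = exp(-r*dt) * [p*9.800000 + (1-p)*0.000000] = 4.909470
  V(0,0) = exp(-r*dt) * [p*51.481598 + (1-p)*4.909470] = 27.936174

Answer: Price = V(0,0) = 27.9362


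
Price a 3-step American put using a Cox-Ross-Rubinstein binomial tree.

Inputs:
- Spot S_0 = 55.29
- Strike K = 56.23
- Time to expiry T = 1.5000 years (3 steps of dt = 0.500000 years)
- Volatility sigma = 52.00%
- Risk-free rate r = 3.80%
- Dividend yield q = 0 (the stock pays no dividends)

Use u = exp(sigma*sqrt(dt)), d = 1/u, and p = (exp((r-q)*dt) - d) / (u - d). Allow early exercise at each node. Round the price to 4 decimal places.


dt = T/N = 0.500000
u = exp(sigma*sqrt(dt)) = 1.444402; d = 1/u = 0.692328
p = (exp((r-q)*dt) - d) / (u - d) = 0.434603
Discount per step: exp(-r*dt) = 0.981179
Stock lattice S(k, i) with i counting down-moves:
  k=0: S(0,0) = 55.2900
  k=1: S(1,0) = 79.8610; S(1,1) = 38.2788
  k=2: S(2,0) = 115.3514; S(2,1) = 55.2900; S(2,2) = 26.5015
  k=3: S(3,0) = 166.6138; S(3,1) = 79.8610; S(3,2) = 38.2788; S(3,3) = 18.3477
Terminal payoffs V(N, i) = max(K - S_T, 0):
  V(3,0) = 0.000000; V(3,1) = 0.000000; V(3,2) = 17.951188; V(3,3) = 37.882277
Backward induction: V(k, i) = exp(-r*dt) * [p * V(k+1, i) + (1-p) * V(k+1, i+1)]; then take max(V_cont, immediate exercise) for American.
  V(2,0) = exp(-r*dt) * [p*0.000000 + (1-p)*0.000000] = 0.000000; exercise = 0.000000; V(2,0) = max -> 0.000000
  V(2,1) = exp(-r*dt) * [p*0.000000 + (1-p)*17.951188] = 9.958527; exercise = 0.940000; V(2,1) = max -> 9.958527
  V(2,2) = exp(-r*dt) * [p*17.951188 + (1-p)*37.882277] = 28.670224; exercise = 29.728509; V(2,2) = max -> 29.728509
  V(1,0) = exp(-r*dt) * [p*0.000000 + (1-p)*9.958527] = 5.524552; exercise = 0.000000; V(1,0) = max -> 5.524552
  V(1,1) = exp(-r*dt) * [p*9.958527 + (1-p)*29.728509] = 20.738615; exercise = 17.951188; V(1,1) = max -> 20.738615
  V(0,0) = exp(-r*dt) * [p*5.524552 + (1-p)*20.738615] = 13.860667; exercise = 0.940000; V(0,0) = max -> 13.860667

Answer: Price = V(0,0) = 13.8607


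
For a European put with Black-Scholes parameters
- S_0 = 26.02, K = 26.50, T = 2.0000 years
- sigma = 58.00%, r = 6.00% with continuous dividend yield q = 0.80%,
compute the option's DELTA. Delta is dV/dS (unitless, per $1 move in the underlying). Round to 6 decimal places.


d1 = 0.5146283410; d2 = -0.3056155251
phi(d1) = 0.3494622628; exp(-qT) = 0.9841273201; exp(-rT) = 0.8869204367
N(-d1) = 0.3034063784
Delta = -exp(-qT) * N(-d1) = -0.9841273201 * 0.3034063784 = -0.298591

Answer: Delta = -0.298591


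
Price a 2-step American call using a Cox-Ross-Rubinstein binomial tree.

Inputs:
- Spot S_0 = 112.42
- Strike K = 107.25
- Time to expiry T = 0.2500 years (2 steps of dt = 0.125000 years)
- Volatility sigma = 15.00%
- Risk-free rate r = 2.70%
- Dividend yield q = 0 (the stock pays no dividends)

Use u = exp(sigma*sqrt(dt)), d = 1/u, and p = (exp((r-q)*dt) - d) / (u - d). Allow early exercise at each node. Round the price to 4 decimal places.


dt = T/N = 0.125000
u = exp(sigma*sqrt(dt)) = 1.054464; d = 1/u = 0.948349
p = (exp((r-q)*dt) - d) / (u - d) = 0.518603
Discount per step: exp(-r*dt) = 0.996631
Stock lattice S(k, i) with i counting down-moves:
  k=0: S(0,0) = 112.4200
  k=1: S(1,0) = 118.5429; S(1,1) = 106.6134
  k=2: S(2,0) = 124.9993; S(2,1) = 112.4200; S(2,2) = 101.1066
Terminal payoffs V(N, i) = max(S_T - K, 0):
  V(2,0) = 17.749267; V(2,1) = 5.170000; V(2,2) = 0.000000
Backward induction: V(k, i) = exp(-r*dt) * [p * V(k+1, i) + (1-p) * V(k+1, i+1)]; then take max(V_cont, immediate exercise) for American.
  V(1,0) = exp(-r*dt) * [p*17.749267 + (1-p)*5.170000] = 11.654252; exercise = 11.292894; V(1,0) = max -> 11.654252
  V(1,1) = exp(-r*dt) * [p*5.170000 + (1-p)*0.000000] = 2.672146; exercise = 0.000000; V(1,1) = max -> 2.672146
  V(0,0) = exp(-r*dt) * [p*11.654252 + (1-p)*2.672146] = 7.305600; exercise = 5.170000; V(0,0) = max -> 7.305600

Answer: Price = V(0,0) = 7.3056


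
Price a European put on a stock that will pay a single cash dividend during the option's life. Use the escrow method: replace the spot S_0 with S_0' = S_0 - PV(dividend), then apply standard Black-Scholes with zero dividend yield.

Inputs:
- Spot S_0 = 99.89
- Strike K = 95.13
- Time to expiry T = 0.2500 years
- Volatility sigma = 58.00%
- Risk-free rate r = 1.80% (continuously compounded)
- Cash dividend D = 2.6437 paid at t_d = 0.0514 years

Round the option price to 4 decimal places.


PV(D) = D * exp(-r * t_d) = 2.6437 * 0.99907523 = 2.64125518
S_0' = S_0 - PV(D) = 99.8900 - 2.64125518 = 97.24874482
d1 = (ln(S_0'/K) + (r + sigma^2/2)*T) / (sigma*sqrt(T)) = 0.23647482
d2 = d1 - sigma*sqrt(T) = -0.05352518
exp(-rT) = 0.99551011
N(-d1) = 0.40653212; N(-d2) = 0.52134326
P = K * exp(-rT) * N(-d2) - S_0' * N(-d1) = 95.1300 * 0.99551011 * 0.52134326 - 97.24874482 * 0.40653212 = 9.8380

Answer: Price = 9.8380


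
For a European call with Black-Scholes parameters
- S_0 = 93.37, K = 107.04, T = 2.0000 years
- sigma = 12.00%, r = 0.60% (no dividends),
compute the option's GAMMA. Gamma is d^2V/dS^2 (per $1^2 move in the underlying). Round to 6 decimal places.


Answer: Gamma = 0.020389

Derivation:
d1 = -0.6495512466; d2 = -0.8192568741
phi(d1) = 0.3230665486; exp(-qT) = 1.0000000000; exp(-rT) = 0.9880717129
Gamma = exp(-qT) * phi(d1) / (S * sigma * sqrt(T)) = 1.0000000000 * 0.3230665486 / (93.3700 * 0.1200 * 1.4142135624) = 0.020389


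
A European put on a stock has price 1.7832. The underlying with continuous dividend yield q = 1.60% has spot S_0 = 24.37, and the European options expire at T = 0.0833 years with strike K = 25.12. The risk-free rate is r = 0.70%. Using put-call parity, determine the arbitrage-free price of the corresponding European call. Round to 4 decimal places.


Answer: Call price = 1.0154

Derivation:
Put-call parity: C - P = S_0 * exp(-qT) - K * exp(-rT).
S_0 * exp(-qT) = 24.3700 * 0.99866809 = 24.33754130
K * exp(-rT) = 25.1200 * 0.99941707 = 25.10535680
C = P + S*exp(-qT) - K*exp(-rT)
C = 1.7832 + 24.33754130 - 25.10535680 = 1.0154


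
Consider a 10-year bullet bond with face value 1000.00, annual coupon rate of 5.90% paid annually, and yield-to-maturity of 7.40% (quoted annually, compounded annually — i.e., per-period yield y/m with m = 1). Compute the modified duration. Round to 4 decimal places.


Answer: Modified duration = 7.1630

Derivation:
Coupon per period c = face * coupon_rate / m = 59.000000
Periods per year m = 1; per-period yield y/m = 0.074000
Number of cashflows N = 10
Cashflows (t years, CF_t, discount factor 1/(1+y/m)^(m*t), PV):
  t = 1.0000: CF_t = 59.000000, DF = 0.931099, PV = 54.934823
  t = 2.0000: CF_t = 59.000000, DF = 0.866945, PV = 51.149742
  t = 3.0000: CF_t = 59.000000, DF = 0.807211, PV = 47.625458
  t = 4.0000: CF_t = 59.000000, DF = 0.751593, PV = 44.344002
  t = 5.0000: CF_t = 59.000000, DF = 0.699808, PV = 41.288643
  t = 6.0000: CF_t = 59.000000, DF = 0.651590, PV = 38.443801
  t = 7.0000: CF_t = 59.000000, DF = 0.606694, PV = 35.794973
  t = 8.0000: CF_t = 59.000000, DF = 0.564892, PV = 33.328653
  t = 9.0000: CF_t = 59.000000, DF = 0.525971, PV = 31.032265
  t = 10.0000: CF_t = 1059.000000, DF = 0.489731, PV = 518.624640
Price P = sum_t PV_t = 896.567001
First compute Macaulay numerator sum_t t * PV_t:
  t * PV_t at t = 1.0000: 54.934823
  t * PV_t at t = 2.0000: 102.299484
  t * PV_t at t = 3.0000: 142.876375
  t * PV_t at t = 4.0000: 177.376008
  t * PV_t at t = 5.0000: 206.443213
  t * PV_t at t = 6.0000: 230.662808
  t * PV_t at t = 7.0000: 250.564813
  t * PV_t at t = 8.0000: 266.629223
  t * PV_t at t = 9.0000: 279.290388
  t * PV_t at t = 10.0000: 5186.246401
Macaulay duration D = 6897.323536 / 896.567001 = 7.693037
Modified duration = D / (1 + y/m) = 7.693037 / (1 + 0.074000) = 7.162977


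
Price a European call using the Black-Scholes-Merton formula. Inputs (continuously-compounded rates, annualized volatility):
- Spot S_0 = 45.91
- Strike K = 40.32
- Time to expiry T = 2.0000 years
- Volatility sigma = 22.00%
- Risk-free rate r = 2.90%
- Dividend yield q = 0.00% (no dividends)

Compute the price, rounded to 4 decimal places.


Answer: Price = 10.0279

Derivation:
d1 = (ln(S/K) + (r - q + 0.5*sigma^2) * T) / (sigma * sqrt(T)) = 0.75928912
d2 = d1 - sigma * sqrt(T) = 0.44816214
exp(-rT) = 0.94364995; exp(-qT) = 1.00000000
C = S_0 * exp(-qT) * N(d1) - K * exp(-rT) * N(d2)
N(d1) = 0.77616019; N(d2) = 0.67298191
C = 45.9100 * 1.00000000 * 0.77616019 - 40.3200 * 0.94364995 * 0.67298191 = 10.0279


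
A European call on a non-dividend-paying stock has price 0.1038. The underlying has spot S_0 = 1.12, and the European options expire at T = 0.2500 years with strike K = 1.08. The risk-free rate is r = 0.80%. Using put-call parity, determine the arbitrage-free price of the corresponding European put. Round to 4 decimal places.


Answer: Put price = 0.0616

Derivation:
Put-call parity: C - P = S_0 * exp(-qT) - K * exp(-rT).
S_0 * exp(-qT) = 1.1200 * 1.00000000 = 1.12000000
K * exp(-rT) = 1.0800 * 0.99800200 = 1.07784216
P = C - S*exp(-qT) + K*exp(-rT)
P = 0.1038 - 1.12000000 + 1.07784216 = 0.0616


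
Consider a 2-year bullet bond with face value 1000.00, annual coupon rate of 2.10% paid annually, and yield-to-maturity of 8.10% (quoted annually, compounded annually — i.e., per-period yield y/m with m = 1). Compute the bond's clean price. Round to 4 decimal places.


Answer: Price = 893.1506

Derivation:
Coupon per period c = face * coupon_rate / m = 21.000000
Periods per year m = 1; per-period yield y/m = 0.081000
Number of cashflows N = 2
Cashflows (t years, CF_t, discount factor 1/(1+y/m)^(m*t), PV):
  t = 1.0000: CF_t = 21.000000, DF = 0.925069, PV = 19.426457
  t = 2.0000: CF_t = 1021.000000, DF = 0.855753, PV = 873.724179
Price P = sum_t PV_t = 893.150636


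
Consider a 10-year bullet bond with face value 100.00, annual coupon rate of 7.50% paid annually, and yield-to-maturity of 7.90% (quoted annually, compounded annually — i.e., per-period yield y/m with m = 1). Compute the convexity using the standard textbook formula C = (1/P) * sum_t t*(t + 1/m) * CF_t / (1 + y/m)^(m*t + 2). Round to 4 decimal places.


Coupon per period c = face * coupon_rate / m = 7.500000
Periods per year m = 1; per-period yield y/m = 0.079000
Number of cashflows N = 10
Cashflows (t years, CF_t, discount factor 1/(1+y/m)^(m*t), PV):
  t = 1.0000: CF_t = 7.500000, DF = 0.926784, PV = 6.950880
  t = 2.0000: CF_t = 7.500000, DF = 0.858929, PV = 6.441965
  t = 3.0000: CF_t = 7.500000, DF = 0.796041, PV = 5.970311
  t = 4.0000: CF_t = 7.500000, DF = 0.737758, PV = 5.533189
  t = 5.0000: CF_t = 7.500000, DF = 0.683743, PV = 5.128071
  t = 6.0000: CF_t = 7.500000, DF = 0.633682, PV = 4.752615
  t = 7.0000: CF_t = 7.500000, DF = 0.587286, PV = 4.404647
  t = 8.0000: CF_t = 7.500000, DF = 0.544288, PV = 4.082157
  t = 9.0000: CF_t = 7.500000, DF = 0.504437, PV = 3.783278
  t = 10.0000: CF_t = 107.500000, DF = 0.467504, PV = 50.256706
Price P = sum_t PV_t = 97.303819
Convexity numerator sum_t t*(t + 1/m) * CF_t / (1+y/m)^(m*t + 2):
  t = 1.0000: term = 11.940621
  t = 2.0000: term = 33.199132
  t = 3.0000: term = 61.536853
  t = 4.0000: term = 95.052291
  t = 5.0000: term = 132.139423
  t = 6.0000: term = 171.450595
  t = 7.0000: term = 211.863571
  t = 8.0000: term = 252.452289
  t = 9.0000: term = 292.460947
  t = 10.0000: term = 4748.361917
Convexity = (1/P) * sum = 6010.457640 / 97.303819 = 61.770008

Answer: Convexity = 61.7700


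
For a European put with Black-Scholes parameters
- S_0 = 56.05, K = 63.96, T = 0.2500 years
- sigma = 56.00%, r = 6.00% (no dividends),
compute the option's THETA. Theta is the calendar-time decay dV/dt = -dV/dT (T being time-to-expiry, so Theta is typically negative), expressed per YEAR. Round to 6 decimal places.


Answer: Theta = -9.357695

Derivation:
d1 = -0.2779062087; d2 = -0.5579062087
phi(d1) = 0.3838304104; exp(-qT) = 1.0000000000; exp(-rT) = 0.9851119396
Theta = -S*exp(-qT)*phi(d1)*sigma/(2*sqrt(T)) + r*K*exp(-rT)*N(-d2) - q*S*exp(-qT)*N(-d1)
N(-d1) = 0.6094578212; N(-d2) = 0.7115457842; sqrt(T) = 0.5000000000
Term 1 = -56.0500 * 1.0000000000 * 0.3838304104 * 0.5600 / (2 * 0.5000000000) = -12.0476689216
Term 2 = 0.0600 * 63.9600 * 0.9851119396 * 0.7115457842 = 2.6899743453
Term 3 = 0 (no dividend yield, q = 0)
Theta = -12.0476689216 + (2.6899743453) + (0.0000000000) = -9.357695
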